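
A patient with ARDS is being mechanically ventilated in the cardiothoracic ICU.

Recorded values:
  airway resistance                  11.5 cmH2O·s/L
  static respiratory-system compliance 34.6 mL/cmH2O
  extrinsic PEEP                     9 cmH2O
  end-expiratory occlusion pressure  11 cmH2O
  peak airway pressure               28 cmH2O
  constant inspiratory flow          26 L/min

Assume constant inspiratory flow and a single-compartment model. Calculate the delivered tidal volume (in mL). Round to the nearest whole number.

Flow: 26 L/min ÷ 60 = 0.4333 L/s.
Total PEEP = 11 cmH2O (set 9 + intrinsic 2); this is the baseline alveolar pressure.
Equation of motion (constant flow): PIP = Vt/C + R·V̇ + PEEP.
Vt/C = PIP − R·V̇ − PEEP = 28 − 4.983 − 11 = 12.017 cmH2O.
Vt = C × 12.017 = 34.6 × 12.017 = 415.79 mL.

416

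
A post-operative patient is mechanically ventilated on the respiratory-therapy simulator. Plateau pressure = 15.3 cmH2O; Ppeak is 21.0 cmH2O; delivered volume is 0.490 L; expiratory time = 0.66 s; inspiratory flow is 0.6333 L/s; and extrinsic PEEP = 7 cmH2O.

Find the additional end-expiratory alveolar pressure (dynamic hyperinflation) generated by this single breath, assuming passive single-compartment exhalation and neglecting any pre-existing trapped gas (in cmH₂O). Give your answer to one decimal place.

2.4

R = (PIP − Pplat)/V̇ = (21.0 − 15.3) / 0.6333 = 5.7/0.6333 = 9.0 cmH2O·s/L.
C = Vt/(Pplat − PEEP) = 490.0 / (15.3 − 7) = 490.0/8.3 = 59.036 mL/cmH2O.
τ = R × C = 9.0 × 0.05904 L/cmH2O = 0.5314 s.
Fraction remaining = e^(−Te/τ) = e^(−0.66/0.5314) = 0.2888; trapped volume = 490.0 × 0.2888 = 141.51 mL.
Additional alveolar pressure from trapping ≈ V_trapped / C = 141.51 / 59.036 = 2.397 cmH2O.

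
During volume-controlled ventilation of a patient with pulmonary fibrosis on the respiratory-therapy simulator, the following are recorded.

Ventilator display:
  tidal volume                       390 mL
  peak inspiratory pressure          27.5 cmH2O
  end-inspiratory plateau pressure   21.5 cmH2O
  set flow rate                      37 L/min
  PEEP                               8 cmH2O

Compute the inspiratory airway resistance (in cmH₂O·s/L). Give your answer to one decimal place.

9.7

Flow: 37 L/min ÷ 60 = 0.6167 L/s.
Raw = (PIP − Pplat) / flow = (27.5 − 21.5) / 0.6167 = 6.0 / 0.6167 = 9.729 cmH2O·s/L.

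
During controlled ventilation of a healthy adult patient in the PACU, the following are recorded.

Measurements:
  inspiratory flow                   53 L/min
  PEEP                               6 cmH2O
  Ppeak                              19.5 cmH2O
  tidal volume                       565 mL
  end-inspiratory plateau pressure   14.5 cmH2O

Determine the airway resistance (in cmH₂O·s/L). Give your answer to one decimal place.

5.7

Flow: 53 L/min ÷ 60 = 0.8833 L/s.
Raw = (PIP − Pplat) / flow = (19.5 − 14.5) / 0.8833 = 5.0 / 0.8833 = 5.661 cmH2O·s/L.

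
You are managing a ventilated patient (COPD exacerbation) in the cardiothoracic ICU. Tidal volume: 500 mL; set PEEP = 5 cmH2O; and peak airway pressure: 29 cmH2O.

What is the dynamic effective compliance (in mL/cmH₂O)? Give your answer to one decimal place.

Dynamic compliance = Vt / (PIP − PEEP) = 500 / (29 − 5) = 500 / 24.0 = 20.833 mL/cmH2O.

20.8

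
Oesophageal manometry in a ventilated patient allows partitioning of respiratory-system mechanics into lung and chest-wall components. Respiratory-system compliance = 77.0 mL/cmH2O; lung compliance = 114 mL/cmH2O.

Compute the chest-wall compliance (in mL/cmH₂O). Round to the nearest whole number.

1/Ccw = 1/Crs − 1/CL.
1/Ccw = 1/77.0 − 1/114 = 0.004215.
Ccw = 237.25 mL/cmH2O.

237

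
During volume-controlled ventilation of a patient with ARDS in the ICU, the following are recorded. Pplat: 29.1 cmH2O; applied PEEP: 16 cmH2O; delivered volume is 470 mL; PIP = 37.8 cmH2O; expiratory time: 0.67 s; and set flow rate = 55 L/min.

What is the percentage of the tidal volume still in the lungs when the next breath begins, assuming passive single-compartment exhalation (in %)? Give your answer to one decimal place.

Flow: 55 L/min ÷ 60 = 0.9167 L/s.
R = (PIP − Pplat)/V̇ = (37.8 − 29.1) / 0.9167 = 8.7/0.9167 = 9.491 cmH2O·s/L.
C = Vt/(Pplat − PEEP) = 470.0 / (29.1 − 16) = 470.0/13.1 = 35.878 mL/cmH2O.
τ = R × C = 9.491 × 0.03588 L/cmH2O = 0.3405 s.
Fraction remaining at end-expiration = e^(−Te/τ) = e^(−0.67/0.3405) = 0.1398 → 13.98%.

14.0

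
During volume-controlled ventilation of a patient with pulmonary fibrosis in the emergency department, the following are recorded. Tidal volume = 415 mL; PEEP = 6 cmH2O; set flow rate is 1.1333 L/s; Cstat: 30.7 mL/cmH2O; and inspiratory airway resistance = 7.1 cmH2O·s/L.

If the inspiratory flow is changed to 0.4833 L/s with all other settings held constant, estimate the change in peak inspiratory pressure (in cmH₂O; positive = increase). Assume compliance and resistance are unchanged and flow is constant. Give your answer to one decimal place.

PIP = Vt/C + R·V̇ + PEEP (constant-flow equation of motion).
Only the resistive term changes: ΔPIP = R × ΔV̇ = 7.1 × (0.4833 − 1.1333) = 7.1 × -0.65 = -4.615 cmH2O.

-4.6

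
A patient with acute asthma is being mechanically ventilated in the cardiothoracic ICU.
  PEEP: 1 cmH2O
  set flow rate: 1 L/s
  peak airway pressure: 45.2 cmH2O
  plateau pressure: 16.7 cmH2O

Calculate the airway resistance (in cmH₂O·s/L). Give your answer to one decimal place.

28.5

Raw = (PIP − Pplat) / flow = (45.2 − 16.7) / 1 = 28.5 / 1 = 28.5 cmH2O·s/L.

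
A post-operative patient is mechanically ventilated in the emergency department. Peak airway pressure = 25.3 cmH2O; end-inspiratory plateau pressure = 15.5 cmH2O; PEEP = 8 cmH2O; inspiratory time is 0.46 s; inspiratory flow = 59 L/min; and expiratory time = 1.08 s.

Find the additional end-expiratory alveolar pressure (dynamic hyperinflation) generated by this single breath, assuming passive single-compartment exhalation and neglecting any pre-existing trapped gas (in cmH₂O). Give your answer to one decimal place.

Flow: 59 L/min ÷ 60 = 0.9833 L/s.
Vt = flow × Ti = 0.9833 L/s × 0.46 s × 1000 mL/L = 452.32 mL.
R = (PIP − Pplat)/V̇ = (25.3 − 15.5) / 0.9833 = 9.8/0.9833 = 9.966 cmH2O·s/L.
C = Vt/(Pplat − PEEP) = 452.32 / (15.5 − 8) = 452.32/7.5 = 60.309 mL/cmH2O.
τ = R × C = 9.966 × 0.06031 L/cmH2O = 0.601 s.
Fraction remaining = e^(−Te/τ) = e^(−1.08/0.601) = 0.1658; trapped volume = 452.32 × 0.1658 = 74.995 mL.
Additional alveolar pressure from trapping ≈ V_trapped / C = 74.995 / 60.309 = 1.244 cmH2O.

1.2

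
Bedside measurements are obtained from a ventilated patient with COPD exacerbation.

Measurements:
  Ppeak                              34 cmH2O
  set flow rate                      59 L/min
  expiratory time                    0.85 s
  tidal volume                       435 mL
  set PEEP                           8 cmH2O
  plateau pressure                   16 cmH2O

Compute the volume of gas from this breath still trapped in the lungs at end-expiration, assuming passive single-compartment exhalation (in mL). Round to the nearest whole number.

Flow: 59 L/min ÷ 60 = 0.9833 L/s.
R = (PIP − Pplat)/V̇ = (34 − 16) / 0.9833 = 18.0/0.9833 = 18.306 cmH2O·s/L.
C = Vt/(Pplat − PEEP) = 435.0 / (16 − 8) = 435.0/8.0 = 54.375 mL/cmH2O.
τ = R × C = 18.306 × 0.05438 L/cmH2O = 0.9955 s.
Fraction remaining = e^(−Te/τ) = e^(−0.85/0.9955) = 0.4258.
Trapped volume = 435.0 × 0.4258 = 185.22 mL.

185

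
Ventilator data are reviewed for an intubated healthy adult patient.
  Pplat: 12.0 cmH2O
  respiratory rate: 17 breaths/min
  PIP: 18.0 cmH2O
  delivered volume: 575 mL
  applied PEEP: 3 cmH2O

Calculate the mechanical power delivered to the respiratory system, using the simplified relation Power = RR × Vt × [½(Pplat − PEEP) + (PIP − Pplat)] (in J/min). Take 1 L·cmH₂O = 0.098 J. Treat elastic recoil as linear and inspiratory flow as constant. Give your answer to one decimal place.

Per-breath work = Vt × [½(Pplat−PEEP) + (PIP−Pplat)] = 0.575 × [0.5×9.0 + 6.0] = 0.575 × 10.5 = 6.038 L·cmH2O.
Power = 17 × 6.038 = 102.65 L·cmH2O/min.
× 0.098 J/(L·cmH2O) → 10.06 J/min.

10.1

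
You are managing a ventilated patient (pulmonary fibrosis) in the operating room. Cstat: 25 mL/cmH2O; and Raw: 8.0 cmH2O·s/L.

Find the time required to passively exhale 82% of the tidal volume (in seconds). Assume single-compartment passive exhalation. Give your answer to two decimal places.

τ = R × C = 8.0 × 25 mL/cmH2O = 8.0 × 0.025 L/cmH2O = 0.2 s.
Exhaled fraction f = 1 − e^(−t/τ) → t = −τ·ln(1 − f) = −0.2·ln(0.18) = 0.343 s.

0.34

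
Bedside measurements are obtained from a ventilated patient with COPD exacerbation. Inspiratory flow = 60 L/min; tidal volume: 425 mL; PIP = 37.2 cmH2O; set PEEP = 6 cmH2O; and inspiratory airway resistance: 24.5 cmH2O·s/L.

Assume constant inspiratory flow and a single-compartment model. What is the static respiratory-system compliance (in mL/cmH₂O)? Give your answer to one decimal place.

63.4

Flow: 60 L/min ÷ 60 = 1 L/s.
Equation of motion (constant flow): PIP = Vt/C + R·V̇ + PEEP.
Vt/C = PIP − R·V̇ − PEEP = 37.2 − 24.5×1 − 6 = 37.2 − 24.5 − 6 = 6.7 cmH2O.
C = Vt / 6.7 = 425 / 6.7 = 63.433 mL/cmH2O.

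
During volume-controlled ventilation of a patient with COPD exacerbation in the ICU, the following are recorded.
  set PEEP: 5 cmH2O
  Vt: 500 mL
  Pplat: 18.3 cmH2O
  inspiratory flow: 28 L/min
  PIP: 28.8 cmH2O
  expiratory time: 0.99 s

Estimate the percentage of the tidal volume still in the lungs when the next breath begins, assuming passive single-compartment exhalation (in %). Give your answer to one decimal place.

31.0

Flow: 28 L/min ÷ 60 = 0.4667 L/s.
R = (PIP − Pplat)/V̇ = (28.8 − 18.3) / 0.4667 = 10.5/0.4667 = 22.498 cmH2O·s/L.
C = Vt/(Pplat − PEEP) = 500.0 / (18.3 − 5) = 500.0/13.3 = 37.594 mL/cmH2O.
τ = R × C = 22.498 × 0.03759 L/cmH2O = 0.8457 s.
Fraction remaining at end-expiration = e^(−Te/τ) = e^(−0.99/0.8457) = 0.3102 → 31.02%.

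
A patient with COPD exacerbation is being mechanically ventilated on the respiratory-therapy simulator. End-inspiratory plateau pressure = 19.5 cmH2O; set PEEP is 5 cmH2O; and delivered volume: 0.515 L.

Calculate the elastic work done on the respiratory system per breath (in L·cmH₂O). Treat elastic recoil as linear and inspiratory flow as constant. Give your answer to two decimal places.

Elastic work ≈ ½ × (Pplat − PEEP) × Vt = 0.5 × (19.5 − 5) × 0.515 L = 0.5 × 14.5 × 0.515 = 3.734 L·cmH2O.

3.73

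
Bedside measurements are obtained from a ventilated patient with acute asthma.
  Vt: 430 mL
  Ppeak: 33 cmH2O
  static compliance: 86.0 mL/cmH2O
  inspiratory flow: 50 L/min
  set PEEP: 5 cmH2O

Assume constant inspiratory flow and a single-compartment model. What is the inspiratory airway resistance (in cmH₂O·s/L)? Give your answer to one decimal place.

27.6

Flow: 50 L/min ÷ 60 = 0.8333 L/s.
Equation of motion (constant flow): PIP = Vt/C + R·V̇ + PEEP.
R·V̇ = PIP − Vt/C − PEEP = 33 − 430/86.0 − 5 = 33 − 5.0 − 5 = 23.0 cmH2O.
R = 23.0 / 0.8333 = 27.601 cmH2O·s/L.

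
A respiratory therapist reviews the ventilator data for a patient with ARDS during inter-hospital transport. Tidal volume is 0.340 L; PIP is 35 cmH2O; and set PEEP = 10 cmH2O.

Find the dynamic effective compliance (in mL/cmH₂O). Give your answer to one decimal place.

Dynamic compliance = Vt / (PIP − PEEP) = 340 / (35 − 10) = 340 / 25.0 = 13.6 mL/cmH2O.

13.6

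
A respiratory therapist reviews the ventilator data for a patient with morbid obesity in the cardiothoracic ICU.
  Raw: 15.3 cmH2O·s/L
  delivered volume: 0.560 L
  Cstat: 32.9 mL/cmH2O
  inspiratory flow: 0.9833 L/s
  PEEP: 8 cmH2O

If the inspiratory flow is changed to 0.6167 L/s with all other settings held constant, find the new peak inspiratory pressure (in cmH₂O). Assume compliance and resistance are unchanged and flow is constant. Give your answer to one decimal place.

PIP = Vt/C + R·V̇ + PEEP (constant-flow equation of motion).
Only the resistive term changes: ΔPIP = R × ΔV̇ = 15.3 × (0.6167 − 0.9833) = 15.3 × -0.3666 = -5.609 cmH2O.
Original PIP = 560/32.9 + 15.3×0.9833 + 8 = 40.066 cmH2O; new PIP = 40.066 + (-5.609) = 34.457 cmH2O.

34.5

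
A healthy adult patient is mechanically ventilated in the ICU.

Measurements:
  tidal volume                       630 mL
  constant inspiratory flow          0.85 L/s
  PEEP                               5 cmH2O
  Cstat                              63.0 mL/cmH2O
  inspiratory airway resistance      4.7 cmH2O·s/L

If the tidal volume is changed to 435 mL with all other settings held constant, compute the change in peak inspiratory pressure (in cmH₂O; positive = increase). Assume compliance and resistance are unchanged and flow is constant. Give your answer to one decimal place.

-3.1

PIP = Vt/C + R·V̇ + PEEP (constant-flow equation of motion).
Only the elastic term changes: ΔPIP = ΔVt / C = (435 − 630) / 63.0 = -3.095 cmH2O.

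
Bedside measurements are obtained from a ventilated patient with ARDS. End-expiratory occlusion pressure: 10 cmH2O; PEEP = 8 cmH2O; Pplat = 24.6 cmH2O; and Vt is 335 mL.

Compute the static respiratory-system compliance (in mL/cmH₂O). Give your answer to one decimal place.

22.9

End-expiratory occlusion gives total PEEP = 10 cmH2O (intrinsic PEEP = 10 − 8 = 2). Use total PEEP for the elastic gradient.
Cstat = Vt / (Pplat − PEEPtotal) = 335 / (24.6 − 10) = 335 / 14.6 = 22.945 mL/cmH2O.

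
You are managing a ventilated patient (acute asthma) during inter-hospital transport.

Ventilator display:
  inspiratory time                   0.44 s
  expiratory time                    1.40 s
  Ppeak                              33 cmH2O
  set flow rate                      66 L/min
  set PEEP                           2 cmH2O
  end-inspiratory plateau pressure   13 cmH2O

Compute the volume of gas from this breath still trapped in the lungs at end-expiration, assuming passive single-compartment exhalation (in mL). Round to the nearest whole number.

84

Flow: 66 L/min ÷ 60 = 1.1 L/s.
Vt = flow × Ti = 1.1 L/s × 0.44 s × 1000 mL/L = 484.0 mL.
R = (PIP − Pplat)/V̇ = (33 − 13) / 1.1 = 20.0/1.1 = 18.182 cmH2O·s/L.
C = Vt/(Pplat − PEEP) = 484.0 / (13 − 2) = 484.0/11.0 = 44.0 mL/cmH2O.
τ = R × C = 18.182 × 0.044 L/cmH2O = 0.8 s.
Fraction remaining = e^(−Te/τ) = e^(−1.40/0.8) = 0.1738.
Trapped volume = 484.0 × 0.1738 = 84.119 mL.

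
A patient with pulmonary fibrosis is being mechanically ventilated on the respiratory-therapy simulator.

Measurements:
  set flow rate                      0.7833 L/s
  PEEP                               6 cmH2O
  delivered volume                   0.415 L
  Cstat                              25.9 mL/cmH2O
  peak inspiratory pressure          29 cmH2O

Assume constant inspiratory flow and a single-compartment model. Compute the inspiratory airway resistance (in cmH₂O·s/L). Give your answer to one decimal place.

8.9

Equation of motion (constant flow): PIP = Vt/C + R·V̇ + PEEP.
R·V̇ = PIP − Vt/C − PEEP = 29 − 415/25.9 − 6 = 29 − 16.023 − 6 = 6.977 cmH2O.
R = 6.977 / 0.7833 = 8.907 cmH2O·s/L.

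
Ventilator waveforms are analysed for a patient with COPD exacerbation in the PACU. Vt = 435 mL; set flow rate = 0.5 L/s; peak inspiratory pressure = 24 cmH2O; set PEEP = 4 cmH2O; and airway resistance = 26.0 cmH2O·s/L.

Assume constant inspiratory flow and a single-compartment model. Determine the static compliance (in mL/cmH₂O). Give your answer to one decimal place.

Equation of motion (constant flow): PIP = Vt/C + R·V̇ + PEEP.
Vt/C = PIP − R·V̇ − PEEP = 24 − 26.0×0.5 − 4 = 24 − 13.0 − 4 = 7.0 cmH2O.
C = Vt / 7.0 = 435 / 7.0 = 62.143 mL/cmH2O.

62.1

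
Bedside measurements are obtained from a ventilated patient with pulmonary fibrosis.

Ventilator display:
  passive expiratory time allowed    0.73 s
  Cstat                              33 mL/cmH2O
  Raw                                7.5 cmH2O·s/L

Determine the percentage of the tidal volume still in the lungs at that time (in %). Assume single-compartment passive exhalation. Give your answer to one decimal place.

5.2

τ = R × C = 7.5 × 33 mL/cmH2O = 7.5 × 0.033 L/cmH2O = 0.2475 s.
Passive exhalation: V(t)/V₀ = e^(−t/τ) = e^(−0.73/0.2475) = 0.05237.
Fraction remaining = 0.05237 → 5.237%.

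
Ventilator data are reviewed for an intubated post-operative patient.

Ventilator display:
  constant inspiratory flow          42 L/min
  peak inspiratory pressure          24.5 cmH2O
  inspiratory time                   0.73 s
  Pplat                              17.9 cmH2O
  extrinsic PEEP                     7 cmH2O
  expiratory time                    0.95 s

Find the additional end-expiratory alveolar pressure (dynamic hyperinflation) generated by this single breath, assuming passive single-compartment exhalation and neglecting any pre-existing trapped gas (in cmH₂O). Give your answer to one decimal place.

1.3

Flow: 42 L/min ÷ 60 = 0.7 L/s.
Vt = flow × Ti = 0.7 L/s × 0.73 s × 1000 mL/L = 511.0 mL.
R = (PIP − Pplat)/V̇ = (24.5 − 17.9) / 0.7 = 6.6/0.7 = 9.429 cmH2O·s/L.
C = Vt/(Pplat − PEEP) = 511.0 / (17.9 − 7) = 511.0/10.9 = 46.881 mL/cmH2O.
τ = R × C = 9.429 × 0.04688 L/cmH2O = 0.442 s.
Fraction remaining = e^(−Te/τ) = e^(−0.95/0.442) = 0.1166; trapped volume = 511.0 × 0.1166 = 59.583 mL.
Additional alveolar pressure from trapping ≈ V_trapped / C = 59.583 / 46.881 = 1.271 cmH2O.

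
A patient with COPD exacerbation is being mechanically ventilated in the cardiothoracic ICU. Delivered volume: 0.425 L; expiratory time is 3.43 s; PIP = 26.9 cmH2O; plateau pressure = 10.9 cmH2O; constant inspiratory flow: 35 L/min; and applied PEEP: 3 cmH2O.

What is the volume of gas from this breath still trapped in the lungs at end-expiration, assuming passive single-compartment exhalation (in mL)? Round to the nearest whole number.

Flow: 35 L/min ÷ 60 = 0.5833 L/s.
R = (PIP − Pplat)/V̇ = (26.9 − 10.9) / 0.5833 = 16.0/0.5833 = 27.43 cmH2O·s/L.
C = Vt/(Pplat − PEEP) = 425.0 / (10.9 − 3) = 425.0/7.9 = 53.797 mL/cmH2O.
τ = R × C = 27.43 × 0.0538 L/cmH2O = 1.476 s.
Fraction remaining = e^(−Te/τ) = e^(−3.43/1.476) = 0.0979.
Trapped volume = 425.0 × 0.0979 = 41.608 mL.

42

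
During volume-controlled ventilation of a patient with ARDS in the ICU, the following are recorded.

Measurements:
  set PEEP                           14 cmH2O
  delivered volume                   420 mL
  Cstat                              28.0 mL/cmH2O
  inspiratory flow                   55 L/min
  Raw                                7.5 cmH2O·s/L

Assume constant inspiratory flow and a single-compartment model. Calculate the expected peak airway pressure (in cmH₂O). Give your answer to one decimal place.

35.9

Flow: 55 L/min ÷ 60 = 0.9167 L/s.
Equation of motion (constant flow): PIP = Vt/C + R·V̇ + PEEP.
PIP = 420/28.0 + 7.5×0.9167 + 14 = 15.0 + 6.875 + 14 = 35.875 cmH2O.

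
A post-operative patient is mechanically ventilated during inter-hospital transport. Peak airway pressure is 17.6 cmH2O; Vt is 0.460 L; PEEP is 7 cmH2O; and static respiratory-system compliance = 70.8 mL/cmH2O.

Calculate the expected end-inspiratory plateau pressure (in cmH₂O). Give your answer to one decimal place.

13.5

Pplat = PEEP + Vt / Cstat = 7 + 460 / 70.8 = 7 + 6.497 = 13.497 cmH2O.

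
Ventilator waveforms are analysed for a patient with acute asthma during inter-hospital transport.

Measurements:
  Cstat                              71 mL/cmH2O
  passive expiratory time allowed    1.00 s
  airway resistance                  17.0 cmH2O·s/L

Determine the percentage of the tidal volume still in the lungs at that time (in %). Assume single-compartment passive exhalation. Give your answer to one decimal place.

τ = R × C = 17.0 × 71 mL/cmH2O = 17.0 × 0.071 L/cmH2O = 1.207 s.
Passive exhalation: V(t)/V₀ = e^(−t/τ) = e^(−1.00/1.207) = 0.4367.
Fraction remaining = 0.4367 → 43.67%.

43.7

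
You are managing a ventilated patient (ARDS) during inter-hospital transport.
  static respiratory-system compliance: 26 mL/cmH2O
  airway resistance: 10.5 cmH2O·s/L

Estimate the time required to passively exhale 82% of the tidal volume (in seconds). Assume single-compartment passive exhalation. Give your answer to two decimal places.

0.47

τ = R × C = 10.5 × 26 mL/cmH2O = 10.5 × 0.026 L/cmH2O = 0.273 s.
Exhaled fraction f = 1 − e^(−t/τ) → t = −τ·ln(1 − f) = −0.273·ln(0.18) = 0.4681 s.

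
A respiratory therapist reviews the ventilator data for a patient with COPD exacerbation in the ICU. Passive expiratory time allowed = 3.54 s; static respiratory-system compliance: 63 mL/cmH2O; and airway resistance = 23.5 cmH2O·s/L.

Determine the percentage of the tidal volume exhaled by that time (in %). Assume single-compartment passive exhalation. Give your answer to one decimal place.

90.8

τ = R × C = 23.5 × 63 mL/cmH2O = 23.5 × 0.063 L/cmH2O = 1.481 s.
Passive exhalation: V(t)/V₀ = e^(−t/τ) = e^(−3.54/1.481) = 0.0916.
Fraction exhaled = 1 − 0.0916 = 0.9084 → 90.84%.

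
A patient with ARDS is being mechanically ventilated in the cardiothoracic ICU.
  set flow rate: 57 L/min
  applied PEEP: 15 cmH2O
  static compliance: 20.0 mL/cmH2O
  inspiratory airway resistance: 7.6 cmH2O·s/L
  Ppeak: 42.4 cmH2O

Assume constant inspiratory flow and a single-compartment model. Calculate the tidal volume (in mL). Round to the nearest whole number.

Flow: 57 L/min ÷ 60 = 0.95 L/s.
Equation of motion (constant flow): PIP = Vt/C + R·V̇ + PEEP.
Vt/C = PIP − R·V̇ − PEEP = 42.4 − 7.22 − 15 = 20.18 cmH2O.
Vt = C × 20.18 = 20.0 × 20.18 = 403.6 mL.

404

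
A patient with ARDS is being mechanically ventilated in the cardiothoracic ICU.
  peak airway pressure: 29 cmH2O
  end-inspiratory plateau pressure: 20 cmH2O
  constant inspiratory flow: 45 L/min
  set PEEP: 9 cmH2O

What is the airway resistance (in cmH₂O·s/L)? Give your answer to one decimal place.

Flow: 45 L/min ÷ 60 = 0.75 L/s.
Raw = (PIP − Pplat) / flow = (29 − 20) / 0.75 = 9.0 / 0.75 = 12.0 cmH2O·s/L.

12.0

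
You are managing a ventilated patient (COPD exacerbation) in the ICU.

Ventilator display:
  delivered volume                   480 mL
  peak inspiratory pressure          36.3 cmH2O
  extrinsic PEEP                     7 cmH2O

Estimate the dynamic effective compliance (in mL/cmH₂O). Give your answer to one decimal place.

16.4

Dynamic compliance = Vt / (PIP − PEEP) = 480 / (36.3 − 7) = 480 / 29.3 = 16.382 mL/cmH2O.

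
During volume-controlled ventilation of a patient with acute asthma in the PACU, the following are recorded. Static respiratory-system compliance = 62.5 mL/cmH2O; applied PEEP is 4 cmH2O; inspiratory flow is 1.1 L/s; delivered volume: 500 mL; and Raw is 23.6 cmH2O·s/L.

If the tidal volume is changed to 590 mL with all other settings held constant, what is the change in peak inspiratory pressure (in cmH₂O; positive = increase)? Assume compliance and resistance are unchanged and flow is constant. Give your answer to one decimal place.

PIP = Vt/C + R·V̇ + PEEP (constant-flow equation of motion).
Only the elastic term changes: ΔPIP = ΔVt / C = (590 − 500) / 62.5 = 1.44 cmH2O.

1.4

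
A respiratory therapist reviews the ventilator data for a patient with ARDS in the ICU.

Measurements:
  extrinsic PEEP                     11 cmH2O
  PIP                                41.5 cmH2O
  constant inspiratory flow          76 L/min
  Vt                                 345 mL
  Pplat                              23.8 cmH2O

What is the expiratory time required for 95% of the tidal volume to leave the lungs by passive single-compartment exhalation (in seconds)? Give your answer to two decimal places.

Flow: 76 L/min ÷ 60 = 1.2667 L/s.
R = (PIP − Pplat)/V̇ = (41.5 − 23.8) / 1.2667 = 17.7/1.2667 = 13.973 cmH2O·s/L.
C = Vt/(Pplat − PEEP) = 345.0 / (23.8 − 11) = 345.0/12.8 = 26.953 mL/cmH2O.
τ = R × C = 13.973 × 0.02695 L/cmH2O = 0.3766 s.
t = −τ·ln(1 − 0.95) = −0.3766·ln(0.05) = 1.128 s.

1.13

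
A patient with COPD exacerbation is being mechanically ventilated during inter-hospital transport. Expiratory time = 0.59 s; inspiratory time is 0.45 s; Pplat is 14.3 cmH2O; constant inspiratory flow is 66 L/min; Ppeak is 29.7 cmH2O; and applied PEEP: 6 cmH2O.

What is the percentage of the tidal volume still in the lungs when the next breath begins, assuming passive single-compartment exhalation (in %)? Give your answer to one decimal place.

49.3

Flow: 66 L/min ÷ 60 = 1.1 L/s.
Vt = flow × Ti = 1.1 L/s × 0.45 s × 1000 mL/L = 495.0 mL.
R = (PIP − Pplat)/V̇ = (29.7 − 14.3) / 1.1 = 15.4/1.1 = 14.0 cmH2O·s/L.
C = Vt/(Pplat − PEEP) = 495.0 / (14.3 − 6) = 495.0/8.3 = 59.639 mL/cmH2O.
τ = R × C = 14.0 × 0.05964 L/cmH2O = 0.835 s.
Fraction remaining at end-expiration = e^(−Te/τ) = e^(−0.59/0.835) = 0.4933 → 49.33%.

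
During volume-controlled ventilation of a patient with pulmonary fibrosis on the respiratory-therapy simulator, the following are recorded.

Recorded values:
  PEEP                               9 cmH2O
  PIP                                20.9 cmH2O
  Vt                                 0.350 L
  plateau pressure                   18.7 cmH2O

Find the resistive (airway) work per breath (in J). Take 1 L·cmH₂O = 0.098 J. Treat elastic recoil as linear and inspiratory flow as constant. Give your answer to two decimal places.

With constant inspiratory flow the resistive pressure is constant at PIP − Pplat = 20.9 − 18.7 = 2.2 cmH2O, so resistive work = 2.2 × 0.350 = 0.77 L·cmH2O.
× 0.098 J/(L·cmH2O) → 0.07546 J.

0.08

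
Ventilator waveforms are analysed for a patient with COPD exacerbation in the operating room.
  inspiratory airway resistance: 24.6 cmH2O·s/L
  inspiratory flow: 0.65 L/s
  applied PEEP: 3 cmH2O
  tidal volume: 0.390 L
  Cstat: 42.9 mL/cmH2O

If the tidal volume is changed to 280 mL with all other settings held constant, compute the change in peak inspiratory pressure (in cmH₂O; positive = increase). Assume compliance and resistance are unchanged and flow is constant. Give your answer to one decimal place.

-2.6

PIP = Vt/C + R·V̇ + PEEP (constant-flow equation of motion).
Only the elastic term changes: ΔPIP = ΔVt / C = (280 − 390) / 42.9 = -2.564 cmH2O.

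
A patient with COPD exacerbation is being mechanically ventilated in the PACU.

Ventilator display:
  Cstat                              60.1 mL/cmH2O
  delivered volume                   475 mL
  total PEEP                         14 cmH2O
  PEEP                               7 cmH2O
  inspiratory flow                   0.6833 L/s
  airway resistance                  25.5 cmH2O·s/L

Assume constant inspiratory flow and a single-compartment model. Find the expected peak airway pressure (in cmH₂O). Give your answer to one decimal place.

39.3

Total PEEP = 14 cmH2O (set 7 + intrinsic 7); this is the baseline alveolar pressure.
Equation of motion (constant flow): PIP = Vt/C + R·V̇ + PEEP.
PIP = 475/60.1 + 25.5×0.6833 + 14 = 7.903 + 17.424 + 14 = 39.327 cmH2O.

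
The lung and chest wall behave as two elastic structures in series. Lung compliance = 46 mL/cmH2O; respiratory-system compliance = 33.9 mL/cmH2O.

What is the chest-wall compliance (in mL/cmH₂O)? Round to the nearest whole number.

129

1/Ccw = 1/Crs − 1/CL.
1/Ccw = 1/33.9 − 1/46 = 0.007759.
Ccw = 128.88 mL/cmH2O.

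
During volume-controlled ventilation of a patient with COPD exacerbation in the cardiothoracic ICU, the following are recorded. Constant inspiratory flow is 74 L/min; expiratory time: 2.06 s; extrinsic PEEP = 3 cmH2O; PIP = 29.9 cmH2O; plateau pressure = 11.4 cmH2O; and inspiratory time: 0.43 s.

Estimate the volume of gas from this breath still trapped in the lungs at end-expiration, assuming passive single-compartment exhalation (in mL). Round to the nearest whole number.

Flow: 74 L/min ÷ 60 = 1.2333 L/s.
Vt = flow × Ti = 1.2333 L/s × 0.43 s × 1000 mL/L = 530.32 mL.
R = (PIP − Pplat)/V̇ = (29.9 − 11.4) / 1.2333 = 18.5/1.2333 = 15.0 cmH2O·s/L.
C = Vt/(Pplat − PEEP) = 530.32 / (11.4 − 3) = 530.32/8.4 = 63.133 mL/cmH2O.
τ = R × C = 15.0 × 0.06313 L/cmH2O = 0.947 s.
Fraction remaining = e^(−Te/τ) = e^(−2.06/0.947) = 0.1136.
Trapped volume = 530.32 × 0.1136 = 60.244 mL.

60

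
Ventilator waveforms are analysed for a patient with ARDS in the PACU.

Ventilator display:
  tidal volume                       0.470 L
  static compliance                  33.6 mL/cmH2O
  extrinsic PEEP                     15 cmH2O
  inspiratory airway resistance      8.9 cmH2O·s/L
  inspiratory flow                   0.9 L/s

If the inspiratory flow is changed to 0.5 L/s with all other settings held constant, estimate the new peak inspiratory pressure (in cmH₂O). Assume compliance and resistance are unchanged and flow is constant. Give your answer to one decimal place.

PIP = Vt/C + R·V̇ + PEEP (constant-flow equation of motion).
Only the resistive term changes: ΔPIP = R × ΔV̇ = 8.9 × (0.5 − 0.9) = 8.9 × -0.4 = -3.56 cmH2O.
Original PIP = 470/33.6 + 8.9×0.9 + 15 = 36.998 cmH2O; new PIP = 36.998 + (-3.56) = 33.438 cmH2O.

33.4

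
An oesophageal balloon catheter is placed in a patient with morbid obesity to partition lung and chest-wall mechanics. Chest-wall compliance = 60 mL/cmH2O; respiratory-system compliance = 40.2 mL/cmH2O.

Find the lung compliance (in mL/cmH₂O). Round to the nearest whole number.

122

1/CL = 1/Crs − 1/Ccw.
1/CL = 1/40.2 − 1/60 = 0.008209.
CL = 121.82 mL/cmH2O.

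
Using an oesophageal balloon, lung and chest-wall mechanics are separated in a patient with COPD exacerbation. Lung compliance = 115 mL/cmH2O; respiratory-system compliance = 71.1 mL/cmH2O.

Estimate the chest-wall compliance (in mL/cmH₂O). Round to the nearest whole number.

1/Ccw = 1/Crs − 1/CL.
1/Ccw = 1/71.1 − 1/115 = 0.005369.
Ccw = 186.25 mL/cmH2O.

186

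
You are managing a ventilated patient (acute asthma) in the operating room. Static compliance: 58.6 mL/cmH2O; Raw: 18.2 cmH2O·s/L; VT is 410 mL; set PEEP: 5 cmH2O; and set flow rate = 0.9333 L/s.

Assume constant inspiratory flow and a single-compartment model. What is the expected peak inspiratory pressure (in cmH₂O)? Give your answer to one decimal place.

Equation of motion (constant flow): PIP = Vt/C + R·V̇ + PEEP.
PIP = 410/58.6 + 18.2×0.9333 + 5 = 6.997 + 16.986 + 5 = 28.983 cmH2O.

29.0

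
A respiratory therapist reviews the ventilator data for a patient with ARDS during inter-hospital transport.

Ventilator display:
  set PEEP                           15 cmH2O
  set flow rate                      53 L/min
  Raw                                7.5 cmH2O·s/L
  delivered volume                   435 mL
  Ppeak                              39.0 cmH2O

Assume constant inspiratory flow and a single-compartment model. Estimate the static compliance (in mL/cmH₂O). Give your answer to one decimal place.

25.0

Flow: 53 L/min ÷ 60 = 0.8833 L/s.
Equation of motion (constant flow): PIP = Vt/C + R·V̇ + PEEP.
Vt/C = PIP − R·V̇ − PEEP = 39.0 − 7.5×0.8833 − 15 = 39.0 − 6.625 − 15 = 17.375 cmH2O.
C = Vt / 17.375 = 435 / 17.375 = 25.036 mL/cmH2O.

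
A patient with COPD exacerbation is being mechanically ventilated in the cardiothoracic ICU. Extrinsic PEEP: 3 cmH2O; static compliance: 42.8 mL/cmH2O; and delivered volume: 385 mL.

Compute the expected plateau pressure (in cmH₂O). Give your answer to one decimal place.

12.0

Pplat = PEEP + Vt / Cstat = 3 + 385 / 42.8 = 3 + 8.995 = 11.995 cmH2O.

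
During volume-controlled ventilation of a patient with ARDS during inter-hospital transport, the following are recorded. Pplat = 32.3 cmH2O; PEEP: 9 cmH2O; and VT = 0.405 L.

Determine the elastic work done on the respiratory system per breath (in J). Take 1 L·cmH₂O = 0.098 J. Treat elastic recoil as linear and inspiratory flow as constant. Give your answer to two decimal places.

Elastic work ≈ ½ × (Pplat − PEEP) × Vt = 0.5 × (32.3 − 9) × 0.405 L = 0.5 × 23.3 × 0.405 = 4.718 L·cmH2O.
× 0.098 J/(L·cmH2O) → 0.4624 J.

0.46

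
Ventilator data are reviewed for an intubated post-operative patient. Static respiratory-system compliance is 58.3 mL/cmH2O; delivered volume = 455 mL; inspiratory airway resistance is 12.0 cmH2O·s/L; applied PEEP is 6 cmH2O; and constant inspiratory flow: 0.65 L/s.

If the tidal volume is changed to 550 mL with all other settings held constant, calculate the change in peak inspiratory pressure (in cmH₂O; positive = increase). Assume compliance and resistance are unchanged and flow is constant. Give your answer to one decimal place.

PIP = Vt/C + R·V̇ + PEEP (constant-flow equation of motion).
Only the elastic term changes: ΔPIP = ΔVt / C = (550 − 455) / 58.3 = 1.63 cmH2O.

1.6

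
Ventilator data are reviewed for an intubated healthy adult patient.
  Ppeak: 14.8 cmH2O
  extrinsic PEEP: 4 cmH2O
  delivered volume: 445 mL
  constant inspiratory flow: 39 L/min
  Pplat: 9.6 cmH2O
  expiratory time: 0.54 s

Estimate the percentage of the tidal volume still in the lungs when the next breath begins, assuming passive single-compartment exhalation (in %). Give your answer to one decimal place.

42.8

Flow: 39 L/min ÷ 60 = 0.65 L/s.
R = (PIP − Pplat)/V̇ = (14.8 − 9.6) / 0.65 = 5.2/0.65 = 8.0 cmH2O·s/L.
C = Vt/(Pplat − PEEP) = 445.0 / (9.6 − 4) = 445.0/5.6 = 79.464 mL/cmH2O.
τ = R × C = 8.0 × 0.07946 L/cmH2O = 0.6357 s.
Fraction remaining at end-expiration = e^(−Te/τ) = e^(−0.54/0.6357) = 0.4276 → 42.76%.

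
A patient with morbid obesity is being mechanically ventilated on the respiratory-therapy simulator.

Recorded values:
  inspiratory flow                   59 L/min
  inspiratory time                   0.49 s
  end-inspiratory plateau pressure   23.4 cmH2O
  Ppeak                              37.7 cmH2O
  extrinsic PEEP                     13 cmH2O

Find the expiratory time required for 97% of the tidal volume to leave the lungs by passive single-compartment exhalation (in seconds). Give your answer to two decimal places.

2.36

Flow: 59 L/min ÷ 60 = 0.9833 L/s.
Vt = flow × Ti = 0.9833 L/s × 0.49 s × 1000 mL/L = 481.82 mL.
R = (PIP − Pplat)/V̇ = (37.7 − 23.4) / 0.9833 = 14.3/0.9833 = 14.543 cmH2O·s/L.
C = Vt/(Pplat − PEEP) = 481.82 / (23.4 − 13) = 481.82/10.4 = 46.329 mL/cmH2O.
τ = R × C = 14.543 × 0.04633 L/cmH2O = 0.6738 s.
t = −τ·ln(1 − 0.97) = −0.6738·ln(0.03) = 2.363 s.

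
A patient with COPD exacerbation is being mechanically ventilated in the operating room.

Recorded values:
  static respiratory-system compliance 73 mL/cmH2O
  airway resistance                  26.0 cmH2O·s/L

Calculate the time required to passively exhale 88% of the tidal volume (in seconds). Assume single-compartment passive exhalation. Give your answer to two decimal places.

4.02

τ = R × C = 26.0 × 73 mL/cmH2O = 26.0 × 0.073 L/cmH2O = 1.898 s.
Exhaled fraction f = 1 − e^(−t/τ) → t = −τ·ln(1 − f) = −1.898·ln(0.12) = 4.024 s.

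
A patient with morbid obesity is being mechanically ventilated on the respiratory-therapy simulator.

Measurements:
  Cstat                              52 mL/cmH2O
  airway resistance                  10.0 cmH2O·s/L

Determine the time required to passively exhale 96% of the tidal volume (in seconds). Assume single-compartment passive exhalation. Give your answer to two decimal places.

1.67

τ = R × C = 10.0 × 52 mL/cmH2O = 10.0 × 0.052 L/cmH2O = 0.52 s.
Exhaled fraction f = 1 − e^(−t/τ) → t = −τ·ln(1 − f) = −0.52·ln(0.04) = 1.674 s.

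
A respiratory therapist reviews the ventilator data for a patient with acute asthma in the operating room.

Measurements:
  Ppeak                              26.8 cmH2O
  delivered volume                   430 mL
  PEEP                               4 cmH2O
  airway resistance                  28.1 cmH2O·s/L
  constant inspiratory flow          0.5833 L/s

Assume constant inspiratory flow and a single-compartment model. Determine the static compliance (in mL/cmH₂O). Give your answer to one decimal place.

67.1

Equation of motion (constant flow): PIP = Vt/C + R·V̇ + PEEP.
Vt/C = PIP − R·V̇ − PEEP = 26.8 − 28.1×0.5833 − 4 = 26.8 − 16.391 − 4 = 6.409 cmH2O.
C = Vt / 6.409 = 430 / 6.409 = 67.093 mL/cmH2O.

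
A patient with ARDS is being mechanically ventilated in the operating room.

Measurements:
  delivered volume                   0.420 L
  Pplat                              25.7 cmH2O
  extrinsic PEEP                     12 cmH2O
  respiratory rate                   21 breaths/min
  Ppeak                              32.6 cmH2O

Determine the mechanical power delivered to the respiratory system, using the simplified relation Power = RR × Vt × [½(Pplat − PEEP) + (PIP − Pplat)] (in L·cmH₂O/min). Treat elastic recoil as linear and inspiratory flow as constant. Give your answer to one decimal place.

Per-breath work = Vt × [½(Pplat−PEEP) + (PIP−Pplat)] = 0.420 × [0.5×13.7 + 6.9] = 0.420 × 13.75 = 5.775 L·cmH2O.
Power = 21 × 5.775 = 121.28 L·cmH2O/min.

121.3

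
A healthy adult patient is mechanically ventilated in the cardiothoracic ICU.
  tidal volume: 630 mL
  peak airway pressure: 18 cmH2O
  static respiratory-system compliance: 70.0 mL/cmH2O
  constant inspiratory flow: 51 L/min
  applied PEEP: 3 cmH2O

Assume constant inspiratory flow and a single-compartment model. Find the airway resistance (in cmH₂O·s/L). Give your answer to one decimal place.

Flow: 51 L/min ÷ 60 = 0.85 L/s.
Equation of motion (constant flow): PIP = Vt/C + R·V̇ + PEEP.
R·V̇ = PIP − Vt/C − PEEP = 18 − 630/70.0 − 3 = 18 − 9.0 − 3 = 6.0 cmH2O.
R = 6.0 / 0.85 = 7.059 cmH2O·s/L.

7.1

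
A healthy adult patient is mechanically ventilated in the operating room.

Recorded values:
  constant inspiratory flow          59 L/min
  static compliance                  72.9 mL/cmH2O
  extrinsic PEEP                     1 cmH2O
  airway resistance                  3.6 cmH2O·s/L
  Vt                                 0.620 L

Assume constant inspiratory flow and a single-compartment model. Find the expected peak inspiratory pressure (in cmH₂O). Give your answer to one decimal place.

13.0

Flow: 59 L/min ÷ 60 = 0.9833 L/s.
Equation of motion (constant flow): PIP = Vt/C + R·V̇ + PEEP.
PIP = 620/72.9 + 3.6×0.9833 + 1 = 8.505 + 3.54 + 1 = 13.045 cmH2O.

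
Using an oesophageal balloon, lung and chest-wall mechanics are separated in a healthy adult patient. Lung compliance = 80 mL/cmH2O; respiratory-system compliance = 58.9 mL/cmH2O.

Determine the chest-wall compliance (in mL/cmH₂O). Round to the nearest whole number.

223

1/Ccw = 1/Crs − 1/CL.
1/Ccw = 1/58.9 − 1/80 = 0.004478.
Ccw = 223.31 mL/cmH2O.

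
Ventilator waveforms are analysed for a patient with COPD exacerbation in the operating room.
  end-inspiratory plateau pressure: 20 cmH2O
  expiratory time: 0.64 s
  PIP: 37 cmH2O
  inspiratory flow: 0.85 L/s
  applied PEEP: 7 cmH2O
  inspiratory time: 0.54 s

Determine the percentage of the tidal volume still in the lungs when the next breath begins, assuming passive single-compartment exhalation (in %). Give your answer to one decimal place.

40.4

Vt = flow × Ti = 0.85 L/s × 0.54 s × 1000 mL/L = 459.0 mL.
R = (PIP − Pplat)/V̇ = (37 − 20) / 0.85 = 17.0/0.85 = 20.0 cmH2O·s/L.
C = Vt/(Pplat − PEEP) = 459.0 / (20 − 7) = 459.0/13.0 = 35.308 mL/cmH2O.
τ = R × C = 20.0 × 0.03531 L/cmH2O = 0.7062 s.
Fraction remaining at end-expiration = e^(−Te/τ) = e^(−0.64/0.7062) = 0.404 → 40.4%.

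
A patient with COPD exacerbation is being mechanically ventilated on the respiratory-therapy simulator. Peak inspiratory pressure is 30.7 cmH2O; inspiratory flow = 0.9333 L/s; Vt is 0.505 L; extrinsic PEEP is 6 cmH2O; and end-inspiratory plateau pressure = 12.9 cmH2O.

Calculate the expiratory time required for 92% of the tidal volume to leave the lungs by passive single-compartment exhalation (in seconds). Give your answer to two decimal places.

3.53

R = (PIP − Pplat)/V̇ = (30.7 − 12.9) / 0.9333 = 17.8/0.9333 = 19.072 cmH2O·s/L.
C = Vt/(Pplat − PEEP) = 505.0 / (12.9 − 6) = 505.0/6.9 = 73.188 mL/cmH2O.
τ = R × C = 19.072 × 0.07319 L/cmH2O = 1.396 s.
t = −τ·ln(1 − 0.92) = −1.396·ln(0.08) = 3.526 s.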